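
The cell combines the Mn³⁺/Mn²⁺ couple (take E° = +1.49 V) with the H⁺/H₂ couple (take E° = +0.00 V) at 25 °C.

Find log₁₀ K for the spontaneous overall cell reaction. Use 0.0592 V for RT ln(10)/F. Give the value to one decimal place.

Cathode: Mn³⁺/Mn²⁺; anode: H⁺/H₂. E°cell = +1.49 V, n = 2.
log K = nE°cell / 0.0592 = (2)(+1.49) / 0.0592 = 50.3.

50.3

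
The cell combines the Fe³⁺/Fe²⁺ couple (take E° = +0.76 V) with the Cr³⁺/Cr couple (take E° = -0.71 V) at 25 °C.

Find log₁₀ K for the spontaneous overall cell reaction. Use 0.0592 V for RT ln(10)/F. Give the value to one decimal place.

74.5

Cathode: Fe³⁺/Fe²⁺; anode: Cr³⁺/Cr. E°cell = +1.47 V, n = 3.
log K = nE°cell / 0.0592 = (3)(+1.47) / 0.0592 = 74.5.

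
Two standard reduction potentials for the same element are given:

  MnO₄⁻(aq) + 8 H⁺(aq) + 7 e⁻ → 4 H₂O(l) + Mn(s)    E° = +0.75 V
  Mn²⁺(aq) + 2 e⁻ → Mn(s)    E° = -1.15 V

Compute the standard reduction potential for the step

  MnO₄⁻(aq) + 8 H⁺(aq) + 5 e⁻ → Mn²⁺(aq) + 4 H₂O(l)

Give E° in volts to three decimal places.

Sequential free energies add, so n₃E°₃ = n₁E°₁ + n₂E°₂.
With n₃ = 7, and the known step contributing 2×(-1.15) V, the unknown satisfies 5·E° = 7×(+0.75) − 2×(-1.15) = +7.550.
E° = +7.550 / 5 = +1.510 V.

+1.510 V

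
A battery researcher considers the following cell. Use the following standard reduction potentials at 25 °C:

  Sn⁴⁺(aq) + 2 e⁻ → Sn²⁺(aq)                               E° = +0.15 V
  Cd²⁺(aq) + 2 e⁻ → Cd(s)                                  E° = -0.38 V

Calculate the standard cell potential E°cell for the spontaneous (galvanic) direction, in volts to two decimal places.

+0.53 V

The Sn⁴⁺/Sn²⁺ couple has the higher reduction potential, so it is the cathode; Cd²⁺/Cd is oxidised at the anode.
E°cell = E°(cathode) − E°(anode) = (+0.15) − (-0.38) = +0.53 V.
Since E°cell > 0, the reaction is spontaneous under standard conditions.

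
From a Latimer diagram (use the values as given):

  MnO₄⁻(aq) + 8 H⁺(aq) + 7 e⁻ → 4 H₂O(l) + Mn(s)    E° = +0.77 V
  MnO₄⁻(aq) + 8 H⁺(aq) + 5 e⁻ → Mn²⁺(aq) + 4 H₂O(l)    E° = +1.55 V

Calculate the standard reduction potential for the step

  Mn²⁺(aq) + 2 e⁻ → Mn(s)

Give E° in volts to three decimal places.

-1.180 V

Sequential free energies add, so n₃E°₃ = n₁E°₁ + n₂E°₂.
With n₃ = 7, and the known step contributing 5×(+1.55) V, the unknown satisfies 2·E° = 7×(+0.77) − 5×(+1.55) = -2.360.
E° = -2.360 / 2 = -1.180 V.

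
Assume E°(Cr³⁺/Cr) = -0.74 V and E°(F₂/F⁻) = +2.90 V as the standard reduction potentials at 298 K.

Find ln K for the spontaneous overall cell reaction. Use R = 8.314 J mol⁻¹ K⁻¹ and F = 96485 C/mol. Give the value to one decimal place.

850.5

Cathode: F₂/F⁻; anode: Cr³⁺/Cr. E°cell = (+2.90) − (-0.74) = +3.64 V, with n = 6.
ΔG° = −nFE° = −RT ln K, so ln K = nFE°/(RT) = (6)(96485)(+3.64) / ((8.314)(298)) = 850.523.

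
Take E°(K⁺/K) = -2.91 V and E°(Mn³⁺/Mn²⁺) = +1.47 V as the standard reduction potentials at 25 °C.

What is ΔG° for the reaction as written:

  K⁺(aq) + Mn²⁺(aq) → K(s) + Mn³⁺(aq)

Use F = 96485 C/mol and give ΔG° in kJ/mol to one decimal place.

As written, K⁺/K is reduced (cathode) and Mn³⁺/Mn²⁺ is oxidised (anode), so E°cell = (-2.91) − (+1.47) = -4.38 V.
Balancing electrons gives n = 1.
ΔG° = −nFE° = −(1)(96485)(-4.38) = 422,604 J = +422.6 kJ/mol.

+422.6 kJ/mol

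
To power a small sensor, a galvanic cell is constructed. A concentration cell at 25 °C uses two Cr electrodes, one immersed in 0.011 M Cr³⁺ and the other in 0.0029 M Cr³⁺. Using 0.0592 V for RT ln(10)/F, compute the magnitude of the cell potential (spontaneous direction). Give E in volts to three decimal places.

+0.011 V

For a concentration cell E°cell = 0. The 0.011 M side is the cathode (reduction is favoured where [Cr³⁺] is higher).
With n = 3, E = −(0.0592/3) log([Cr³⁺]ₐₙ/[Cr³⁺]꜀ₐₜ) = −(0.0592/3) log(0.0029/0.011) = −(0.0592/3)(-0.579) = +0.011 V.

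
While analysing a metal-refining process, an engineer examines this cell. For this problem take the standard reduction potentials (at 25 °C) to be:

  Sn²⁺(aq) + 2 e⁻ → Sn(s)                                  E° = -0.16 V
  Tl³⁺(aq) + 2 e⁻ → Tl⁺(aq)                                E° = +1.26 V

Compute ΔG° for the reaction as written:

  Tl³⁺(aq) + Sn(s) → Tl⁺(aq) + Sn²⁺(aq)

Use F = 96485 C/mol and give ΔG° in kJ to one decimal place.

-274.0 kJ

As written, Tl³⁺/Tl⁺ is reduced (cathode) and Sn²⁺/Sn is oxidised (anode), so E°cell = (+1.26) − (-0.16) = +1.42 V.
Balancing electrons gives n = 2.
ΔG° = −nFE° = −(2)(96485)(+1.42) = -274,017 J = -274.0 kJ.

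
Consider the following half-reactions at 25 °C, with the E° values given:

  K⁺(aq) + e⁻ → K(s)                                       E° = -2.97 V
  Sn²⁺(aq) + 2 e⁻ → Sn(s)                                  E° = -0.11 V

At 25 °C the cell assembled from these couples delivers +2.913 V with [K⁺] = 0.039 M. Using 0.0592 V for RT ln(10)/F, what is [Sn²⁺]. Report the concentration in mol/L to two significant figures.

0.094 M

Sn²⁺/Sn is the cathode, K⁺/K the anode: E°cell = +2.86 V, n = 2.
Overall reaction: Sn²⁺(aq) + 2 K(s) → Sn(s) + 2 K⁺(aq); Q = [K⁺]^2/[Sn²⁺]^1.
From E = E° − (0.0592/n) log Q: log Q = (E° − E)·n/0.0592 = (+2.86 − (+2.913))·2/0.0592 = -1.7905.
So 1·log[Sn²⁺] = 2·log(0.039) − log Q = -2.8179 − (-1.7905) = -1.0274; [Sn²⁺] = 10^(-1.0274) ≈ 0.094 M.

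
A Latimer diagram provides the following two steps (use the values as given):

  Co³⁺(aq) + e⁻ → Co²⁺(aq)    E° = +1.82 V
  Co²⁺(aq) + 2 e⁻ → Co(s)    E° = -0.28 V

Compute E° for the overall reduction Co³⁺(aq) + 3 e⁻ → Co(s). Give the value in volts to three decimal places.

+0.420 V

Since ΔG° = −nFE° is additive over sequential reductions, n₃E°₃ = n₁E°₁ + n₂E°₂.
E°₃ = (1×+1.82 + 2×-0.28) / 3 = (+1.260) / 3 = +0.420 V.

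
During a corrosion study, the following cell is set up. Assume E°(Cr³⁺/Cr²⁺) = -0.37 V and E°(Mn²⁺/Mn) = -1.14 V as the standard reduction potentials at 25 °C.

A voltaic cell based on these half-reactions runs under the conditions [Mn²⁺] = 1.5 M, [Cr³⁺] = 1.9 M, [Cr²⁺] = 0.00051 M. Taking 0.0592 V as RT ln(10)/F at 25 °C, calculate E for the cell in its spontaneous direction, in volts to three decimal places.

Cr³⁺/Cr²⁺ is the cathode (higher E°), Mn²⁺/Mn the anode: E°cell = -0.37 − (-1.14) = +0.77 V, n = 2.
Overall: 2 Cr³⁺(aq) + Mn(s) → 2 Cr²⁺(aq) + Mn²⁺(aq)
Q = [Cr²⁺]^2·[Mn²⁺] / ([Cr³⁺]^2); log Q = -6.966.
E = E° − (0.0592/n) log Q = +0.77 − (0.0592/2)(-6.966) = +0.976 V.

+0.976 V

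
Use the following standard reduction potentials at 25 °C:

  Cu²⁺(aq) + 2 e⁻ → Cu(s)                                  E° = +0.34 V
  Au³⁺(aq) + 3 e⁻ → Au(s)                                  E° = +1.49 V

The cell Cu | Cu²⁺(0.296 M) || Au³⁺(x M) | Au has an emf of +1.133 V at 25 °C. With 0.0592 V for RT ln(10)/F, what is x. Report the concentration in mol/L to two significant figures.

Au³⁺/Au is the cathode, Cu²⁺/Cu the anode: E°cell = +1.15 V, n = 6.
Overall reaction: 2 Au³⁺(aq) + 3 Cu(s) → 2 Au(s) + 3 Cu²⁺(aq); Q = [Cu²⁺]^3/[Au³⁺]^2.
From E = E° − (0.0592/n) log Q: log Q = (E° − E)·n/0.0592 = (+1.15 − (+1.133))·6/0.0592 = 1.7230.
So 2·log[Au³⁺] = 3·log(0.296) − log Q = -1.5861 − (1.7230) = -3.3091; log[Au³⁺] = -3.3091 / 2 = -1.6545; [Au³⁺] = 10^(-1.6545) ≈ 0.022 M.

0.022 M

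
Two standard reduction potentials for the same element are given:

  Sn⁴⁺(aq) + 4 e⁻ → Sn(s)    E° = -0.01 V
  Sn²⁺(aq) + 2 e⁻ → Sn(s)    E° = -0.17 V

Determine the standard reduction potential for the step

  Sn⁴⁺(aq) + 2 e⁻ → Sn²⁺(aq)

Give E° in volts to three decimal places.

Sequential free energies add, so n₃E°₃ = n₁E°₁ + n₂E°₂.
With n₃ = 4, and the known step contributing 2×(-0.17) V, the unknown satisfies 2·E° = 4×(-0.01) − 2×(-0.17) = +0.300.
E° = +0.300 / 2 = +0.150 V.

+0.150 V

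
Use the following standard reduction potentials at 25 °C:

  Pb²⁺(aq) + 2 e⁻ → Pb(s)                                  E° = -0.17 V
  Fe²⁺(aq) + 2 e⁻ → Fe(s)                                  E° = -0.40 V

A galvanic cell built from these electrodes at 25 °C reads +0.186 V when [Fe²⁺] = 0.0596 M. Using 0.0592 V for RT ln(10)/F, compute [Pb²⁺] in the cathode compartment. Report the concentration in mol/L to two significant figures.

Pb²⁺/Pb is the cathode, Fe²⁺/Fe the anode: E°cell = +0.23 V, n = 2.
Overall reaction: Pb²⁺(aq) + Fe(s) → Pb(s) + Fe²⁺(aq); Q = [Fe²⁺]^1/[Pb²⁺]^1.
From E = E° − (0.0592/n) log Q: log Q = (E° − E)·n/0.0592 = (+0.23 − (+0.186))·2/0.0592 = 1.4865.
So 1·log[Pb²⁺] = 1·log(0.0596) − log Q = -1.2248 − (1.4865) = -2.7113; [Pb²⁺] = 10^(-2.7113) ≈ 0.0019 M.

0.0019 M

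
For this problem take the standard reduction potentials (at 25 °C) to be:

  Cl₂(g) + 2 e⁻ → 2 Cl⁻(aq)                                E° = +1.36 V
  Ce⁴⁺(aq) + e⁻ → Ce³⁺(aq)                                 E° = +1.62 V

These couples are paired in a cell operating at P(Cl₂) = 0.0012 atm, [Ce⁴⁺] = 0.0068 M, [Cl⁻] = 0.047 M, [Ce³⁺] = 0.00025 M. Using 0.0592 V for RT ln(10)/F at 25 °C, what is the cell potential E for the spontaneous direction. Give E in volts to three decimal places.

Ce⁴⁺/Ce³⁺ is the cathode (higher E°), Cl₂/Cl⁻ the anode: E°cell = +1.62 − (+1.36) = +0.26 V, n = 2.
Overall: 2 Ce⁴⁺(aq) + 2 Cl⁻(aq) → 2 Ce³⁺(aq) + Cl₂(g)
Q = [Ce³⁺]^2·P(Cl₂) / ([Ce⁴⁺]^2·[Cl⁻]^2); log Q = -3.134.
E = E° − (0.0592/n) log Q = +0.26 − (0.0592/2)(-3.134) = +0.353 V.

+0.353 V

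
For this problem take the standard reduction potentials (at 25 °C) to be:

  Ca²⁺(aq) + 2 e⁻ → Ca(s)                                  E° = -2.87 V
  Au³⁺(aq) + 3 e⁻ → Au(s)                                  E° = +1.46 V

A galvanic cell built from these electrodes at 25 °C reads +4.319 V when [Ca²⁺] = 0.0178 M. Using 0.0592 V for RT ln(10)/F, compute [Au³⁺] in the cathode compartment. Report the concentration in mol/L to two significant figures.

0.00066 M

Au³⁺/Au is the cathode, Ca²⁺/Ca the anode: E°cell = +4.33 V, n = 6.
Overall reaction: 2 Au³⁺(aq) + 3 Ca(s) → 2 Au(s) + 3 Ca²⁺(aq); Q = [Ca²⁺]^3/[Au³⁺]^2.
From E = E° − (0.0592/n) log Q: log Q = (E° − E)·n/0.0592 = (+4.33 − (+4.319))·6/0.0592 = 1.1149.
So 2·log[Au³⁺] = 3·log(0.0178) − log Q = -5.2487 − (1.1149) = -6.3636; log[Au³⁺] = -6.3636 / 2 = -3.1818; [Au³⁺] = 10^(-3.1818) ≈ 0.00066 M.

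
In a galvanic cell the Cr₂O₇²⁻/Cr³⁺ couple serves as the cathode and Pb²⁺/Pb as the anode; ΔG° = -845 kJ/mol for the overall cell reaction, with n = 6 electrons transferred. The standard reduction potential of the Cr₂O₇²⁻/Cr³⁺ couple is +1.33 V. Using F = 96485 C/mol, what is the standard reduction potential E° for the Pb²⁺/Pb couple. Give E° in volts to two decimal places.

E°cell = −ΔG°/(nF) = −(-845×10³)/((6)(96485)) = +1.460 V.
Since Cr₂O₇²⁻/Cr³⁺ is the cathode and Pb²⁺/Pb the anode, E°cell = E°(Cr₂O₇²⁻/Cr³⁺) − E°(Pb²⁺/Pb).
So E°(Pb²⁺/Pb) = E°(Cr₂O₇²⁻/Cr³⁺) − E°cell = (+1.33) − (+1.460) = -0.13 V.

-0.13 V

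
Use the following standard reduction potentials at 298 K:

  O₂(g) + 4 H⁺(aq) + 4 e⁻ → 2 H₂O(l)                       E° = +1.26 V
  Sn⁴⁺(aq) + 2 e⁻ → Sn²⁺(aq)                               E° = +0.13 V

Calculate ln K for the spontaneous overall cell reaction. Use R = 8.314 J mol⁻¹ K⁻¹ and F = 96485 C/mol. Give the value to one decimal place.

176.0

Cathode: O₂/H₂O; anode: Sn⁴⁺/Sn²⁺. E°cell = (+1.26) − (+0.13) = +1.13 V, with n = 4.
ΔG° = −nFE° = −RT ln K, so ln K = nFE°/(RT) = (4)(96485)(+1.13) / ((8.314)(298)) = 176.024.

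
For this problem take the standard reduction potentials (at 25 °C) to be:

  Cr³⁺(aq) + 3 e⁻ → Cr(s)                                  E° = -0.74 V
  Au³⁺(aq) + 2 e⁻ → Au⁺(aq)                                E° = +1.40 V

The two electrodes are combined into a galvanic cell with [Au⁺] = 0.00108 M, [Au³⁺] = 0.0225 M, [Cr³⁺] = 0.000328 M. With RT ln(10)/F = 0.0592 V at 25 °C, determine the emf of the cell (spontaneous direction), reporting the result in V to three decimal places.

+2.248 V

Au³⁺/Au⁺ is the cathode (higher E°), Cr³⁺/Cr the anode: E°cell = +1.40 − (-0.74) = +2.14 V, n = 6.
Overall: 3 Au³⁺(aq) + 2 Cr(s) → 3 Au⁺(aq) + 2 Cr³⁺(aq)
Q = [Au⁺]^3·[Cr³⁺]^2 / ([Au³⁺]^3); log Q = -10.925.
E = E° − (0.0592/n) log Q = +2.14 − (0.0592/6)(-10.925) = +2.248 V.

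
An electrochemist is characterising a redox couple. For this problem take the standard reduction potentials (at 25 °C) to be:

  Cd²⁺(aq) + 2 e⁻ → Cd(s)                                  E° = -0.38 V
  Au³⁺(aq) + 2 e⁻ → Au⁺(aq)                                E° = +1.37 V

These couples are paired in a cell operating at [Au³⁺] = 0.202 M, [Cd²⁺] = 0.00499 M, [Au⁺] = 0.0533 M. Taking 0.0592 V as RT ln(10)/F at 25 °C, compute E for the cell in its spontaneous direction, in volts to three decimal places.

Au³⁺/Au⁺ is the cathode (higher E°), Cd²⁺/Cd the anode: E°cell = +1.37 − (-0.38) = +1.75 V, n = 2.
Overall: Au³⁺(aq) + Cd(s) → Au⁺(aq) + Cd²⁺(aq)
Q = [Au⁺]·[Cd²⁺] / ([Au³⁺]); log Q = -2.881.
E = E° − (0.0592/n) log Q = +1.75 − (0.0592/2)(-2.881) = +1.835 V.

+1.835 V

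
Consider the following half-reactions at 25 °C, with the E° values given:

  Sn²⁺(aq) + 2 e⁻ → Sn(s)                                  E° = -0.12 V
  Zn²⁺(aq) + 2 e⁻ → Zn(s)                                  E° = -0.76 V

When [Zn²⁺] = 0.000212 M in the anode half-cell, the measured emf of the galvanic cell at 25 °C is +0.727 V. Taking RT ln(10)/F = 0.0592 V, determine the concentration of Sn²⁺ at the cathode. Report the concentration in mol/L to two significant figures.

Sn²⁺/Sn is the cathode, Zn²⁺/Zn the anode: E°cell = +0.64 V, n = 2.
Overall reaction: Sn²⁺(aq) + Zn(s) → Sn(s) + Zn²⁺(aq); Q = [Zn²⁺]^1/[Sn²⁺]^1.
From E = E° − (0.0592/n) log Q: log Q = (E° − E)·n/0.0592 = (+0.64 − (+0.727))·2/0.0592 = -2.9392.
So 1·log[Sn²⁺] = 1·log(0.000212) − log Q = -3.6737 − (-2.9392) = -0.7345; [Sn²⁺] = 10^(-0.7345) ≈ 0.18 M.

0.18 M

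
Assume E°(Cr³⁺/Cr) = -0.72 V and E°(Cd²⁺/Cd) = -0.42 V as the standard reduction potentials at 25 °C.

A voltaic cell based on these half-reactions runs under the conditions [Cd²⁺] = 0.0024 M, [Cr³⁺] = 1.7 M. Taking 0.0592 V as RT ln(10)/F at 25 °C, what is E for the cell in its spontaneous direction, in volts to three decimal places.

Cd²⁺/Cd is the cathode (higher E°), Cr³⁺/Cr the anode: E°cell = -0.42 − (-0.72) = +0.30 V, n = 6.
Overall: 3 Cd²⁺(aq) + 2 Cr(s) → 3 Cd(s) + 2 Cr³⁺(aq)
Q = [Cr³⁺]^2 / ([Cd²⁺]^3); log Q = 8.320.
E = E° − (0.0592/n) log Q = +0.30 − (0.0592/6)(8.320) = +0.218 V.

+0.218 V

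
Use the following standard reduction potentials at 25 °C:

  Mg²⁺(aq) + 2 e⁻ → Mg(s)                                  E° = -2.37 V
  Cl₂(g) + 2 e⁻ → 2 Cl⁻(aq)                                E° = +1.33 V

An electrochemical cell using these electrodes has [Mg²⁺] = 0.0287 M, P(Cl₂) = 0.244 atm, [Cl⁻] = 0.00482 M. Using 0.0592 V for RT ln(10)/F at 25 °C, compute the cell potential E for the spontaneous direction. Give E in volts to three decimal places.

+3.865 V

Cl₂/Cl⁻ is the cathode (higher E°), Mg²⁺/Mg the anode: E°cell = +1.33 − (-2.37) = +3.70 V, n = 2.
Overall: Cl₂(g) + Mg(s) → 2 Cl⁻(aq) + Mg²⁺(aq)
Q = [Cl⁻]^2·[Mg²⁺] / (P(Cl₂)); log Q = -5.563.
E = E° − (0.0592/n) log Q = +3.70 − (0.0592/2)(-5.563) = +3.865 V.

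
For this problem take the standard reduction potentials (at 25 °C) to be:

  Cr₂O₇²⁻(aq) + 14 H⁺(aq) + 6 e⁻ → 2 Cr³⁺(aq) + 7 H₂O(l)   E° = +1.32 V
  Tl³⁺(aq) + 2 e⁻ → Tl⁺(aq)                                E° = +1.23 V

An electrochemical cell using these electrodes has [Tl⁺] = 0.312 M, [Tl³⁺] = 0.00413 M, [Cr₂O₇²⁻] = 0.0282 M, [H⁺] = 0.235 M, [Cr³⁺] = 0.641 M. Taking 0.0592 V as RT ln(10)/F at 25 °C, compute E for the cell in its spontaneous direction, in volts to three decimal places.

+0.047 V

Cr₂O₇²⁻/Cr³⁺ is the cathode (higher E°), Tl³⁺/Tl⁺ the anode: E°cell = +1.32 − (+1.23) = +0.09 V, n = 6.
Overall: Cr₂O₇²⁻(aq) + 14 H⁺(aq) + 3 Tl⁺(aq) → 2 Cr³⁺(aq) + 7 H₂O(l) + 3 Tl³⁺(aq)
Q = [Cr³⁺]^2·[Tl³⁺]^3 / ([Cr₂O₇²⁻]·[H⁺]^14·[Tl⁺]^3); log Q = 4.334.
E = E° − (0.0592/n) log Q = +0.09 − (0.0592/6)(4.334) = +0.047 V.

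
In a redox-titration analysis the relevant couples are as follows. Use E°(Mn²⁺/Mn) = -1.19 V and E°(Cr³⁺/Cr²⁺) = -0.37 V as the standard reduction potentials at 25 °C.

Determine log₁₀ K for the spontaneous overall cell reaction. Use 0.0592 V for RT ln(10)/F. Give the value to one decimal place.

Cathode: Cr³⁺/Cr²⁺; anode: Mn²⁺/Mn. E°cell = +0.82 V, n = 2.
log K = nE°cell / 0.0592 = (2)(+0.82) / 0.0592 = 27.7.

27.7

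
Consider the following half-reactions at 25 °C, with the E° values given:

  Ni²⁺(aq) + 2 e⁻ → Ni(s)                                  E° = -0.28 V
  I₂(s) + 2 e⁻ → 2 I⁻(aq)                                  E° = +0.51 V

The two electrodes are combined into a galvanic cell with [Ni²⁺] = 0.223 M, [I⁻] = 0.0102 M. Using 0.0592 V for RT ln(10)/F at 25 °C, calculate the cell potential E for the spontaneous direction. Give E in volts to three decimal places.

+0.927 V

I₂/I⁻ is the cathode (higher E°), Ni²⁺/Ni the anode: E°cell = +0.51 − (-0.28) = +0.79 V, n = 2.
Overall: I₂(s) + Ni(s) → 2 I⁻(aq) + Ni²⁺(aq)
Q = [I⁻]^2·[Ni²⁺]; log Q = -4.634.
E = E° − (0.0592/n) log Q = +0.79 − (0.0592/2)(-4.634) = +0.927 V.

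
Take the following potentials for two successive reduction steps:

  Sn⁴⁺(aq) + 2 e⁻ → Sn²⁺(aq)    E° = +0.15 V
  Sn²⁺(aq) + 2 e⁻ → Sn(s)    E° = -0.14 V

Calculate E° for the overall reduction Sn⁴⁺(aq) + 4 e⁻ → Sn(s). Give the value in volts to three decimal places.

Since ΔG° = −nFE° is additive over sequential reductions, n₃E°₃ = n₁E°₁ + n₂E°₂.
E°₃ = (2×+0.15 + 2×-0.14) / 4 = (+0.020) / 4 = +0.005 V.

+0.005 V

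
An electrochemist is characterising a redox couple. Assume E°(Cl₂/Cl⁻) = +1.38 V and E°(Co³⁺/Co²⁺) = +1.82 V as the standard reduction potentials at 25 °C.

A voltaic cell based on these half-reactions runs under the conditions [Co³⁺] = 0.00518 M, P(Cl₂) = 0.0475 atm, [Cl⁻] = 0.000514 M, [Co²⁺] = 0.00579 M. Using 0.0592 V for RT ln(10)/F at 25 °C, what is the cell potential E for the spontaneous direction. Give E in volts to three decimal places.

+0.282 V

Co³⁺/Co²⁺ is the cathode (higher E°), Cl₂/Cl⁻ the anode: E°cell = +1.82 − (+1.38) = +0.44 V, n = 2.
Overall: 2 Co³⁺(aq) + 2 Cl⁻(aq) → 2 Co²⁺(aq) + Cl₂(g)
Q = [Co²⁺]^2·P(Cl₂) / ([Co³⁺]^2·[Cl⁻]^2); log Q = 5.351.
E = E° − (0.0592/n) log Q = +0.44 − (0.0592/2)(5.351) = +0.282 V.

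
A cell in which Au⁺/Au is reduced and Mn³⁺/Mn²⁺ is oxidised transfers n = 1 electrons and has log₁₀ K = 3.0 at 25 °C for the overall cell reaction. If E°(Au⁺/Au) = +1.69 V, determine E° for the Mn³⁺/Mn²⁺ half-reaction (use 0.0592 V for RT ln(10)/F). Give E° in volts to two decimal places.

+1.51 V

E°cell = (0.0592/n)·log K = (0.0592/1)(3.0) = +0.178 V.
Since Au⁺/Au is the cathode and Mn³⁺/Mn²⁺ the anode, E°cell = E°(Au⁺/Au) − E°(Mn³⁺/Mn²⁺).
So E°(Mn³⁺/Mn²⁺) = E°(Au⁺/Au) − E°cell = (+1.69) − (+0.178) = +1.51 V.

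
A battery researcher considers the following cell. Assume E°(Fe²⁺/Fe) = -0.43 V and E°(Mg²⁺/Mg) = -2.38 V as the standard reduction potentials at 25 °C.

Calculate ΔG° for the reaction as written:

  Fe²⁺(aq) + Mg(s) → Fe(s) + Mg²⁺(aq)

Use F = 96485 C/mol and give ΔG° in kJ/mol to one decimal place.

As written, Fe²⁺/Fe is reduced (cathode) and Mg²⁺/Mg is oxidised (anode), so E°cell = (-0.43) − (-2.38) = +1.95 V.
Balancing electrons gives n = 2.
ΔG° = −nFE° = −(2)(96485)(+1.95) = -376,292 J = -376.3 kJ/mol.

-376.3 kJ/mol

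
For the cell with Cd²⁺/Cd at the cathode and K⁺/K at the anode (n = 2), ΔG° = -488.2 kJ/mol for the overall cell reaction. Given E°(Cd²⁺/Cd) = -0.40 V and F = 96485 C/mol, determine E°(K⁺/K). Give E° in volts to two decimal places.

-2.93 V

E°cell = −ΔG°/(nF) = −(-488.2×10³)/((2)(96485)) = +2.530 V.
Since Cd²⁺/Cd is the cathode and K⁺/K the anode, E°cell = E°(Cd²⁺/Cd) − E°(K⁺/K).
So E°(K⁺/K) = E°(Cd²⁺/Cd) − E°cell = (-0.40) − (+2.530) = -2.93 V.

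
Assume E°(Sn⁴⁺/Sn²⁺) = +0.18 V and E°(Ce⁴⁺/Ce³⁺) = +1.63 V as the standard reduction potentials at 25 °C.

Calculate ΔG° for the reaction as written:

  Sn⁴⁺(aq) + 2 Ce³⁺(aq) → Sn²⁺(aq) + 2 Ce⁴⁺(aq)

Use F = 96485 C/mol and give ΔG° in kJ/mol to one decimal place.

As written, Sn⁴⁺/Sn²⁺ is reduced (cathode) and Ce⁴⁺/Ce³⁺ is oxidised (anode), so E°cell = (+0.18) − (+1.63) = -1.45 V.
Balancing electrons gives n = 2.
ΔG° = −nFE° = −(2)(96485)(-1.45) = 279,806 J = +279.8 kJ/mol.

+279.8 kJ/mol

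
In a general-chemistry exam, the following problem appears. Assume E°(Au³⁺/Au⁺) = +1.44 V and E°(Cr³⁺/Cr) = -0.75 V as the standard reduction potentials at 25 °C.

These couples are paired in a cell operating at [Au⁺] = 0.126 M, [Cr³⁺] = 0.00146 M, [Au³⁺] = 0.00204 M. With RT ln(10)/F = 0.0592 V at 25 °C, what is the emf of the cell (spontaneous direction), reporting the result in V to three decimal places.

+2.193 V

Au³⁺/Au⁺ is the cathode (higher E°), Cr³⁺/Cr the anode: E°cell = +1.44 − (-0.75) = +2.19 V, n = 6.
Overall: 3 Au³⁺(aq) + 2 Cr(s) → 3 Au⁺(aq) + 2 Cr³⁺(aq)
Q = [Au⁺]^3·[Cr³⁺]^2 / ([Au³⁺]^3); log Q = -0.299.
E = E° − (0.0592/n) log Q = +2.19 − (0.0592/6)(-0.299) = +2.193 V.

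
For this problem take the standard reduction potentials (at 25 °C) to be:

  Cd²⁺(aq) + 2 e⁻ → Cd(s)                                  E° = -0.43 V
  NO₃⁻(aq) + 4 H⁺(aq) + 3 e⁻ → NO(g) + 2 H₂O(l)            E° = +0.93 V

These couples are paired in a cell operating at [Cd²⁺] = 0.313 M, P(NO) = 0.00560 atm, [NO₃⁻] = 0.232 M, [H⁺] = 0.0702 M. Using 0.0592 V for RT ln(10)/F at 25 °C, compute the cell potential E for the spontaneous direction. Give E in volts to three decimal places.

+1.316 V

NO₃⁻/NO is the cathode (higher E°), Cd²⁺/Cd the anode: E°cell = +0.93 − (-0.43) = +1.36 V, n = 6.
Overall: 2 NO₃⁻(aq) + 8 H⁺(aq) + 3 Cd(s) → 2 NO(g) + 4 H₂O(l) + 3 Cd²⁺(aq)
Q = P(NO)^2·[Cd²⁺]^3 / ([NO₃⁻]^2·[H⁺]^8); log Q = 4.481.
E = E° − (0.0592/n) log Q = +1.36 − (0.0592/6)(4.481) = +1.316 V.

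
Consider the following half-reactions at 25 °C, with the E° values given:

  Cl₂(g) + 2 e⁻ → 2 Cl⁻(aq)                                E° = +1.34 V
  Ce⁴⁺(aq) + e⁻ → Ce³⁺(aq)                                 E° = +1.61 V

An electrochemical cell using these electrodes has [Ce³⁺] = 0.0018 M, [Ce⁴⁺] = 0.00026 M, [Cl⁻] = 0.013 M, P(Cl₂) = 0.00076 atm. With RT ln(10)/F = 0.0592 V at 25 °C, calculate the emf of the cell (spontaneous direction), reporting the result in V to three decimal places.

+0.201 V

Ce⁴⁺/Ce³⁺ is the cathode (higher E°), Cl₂/Cl⁻ the anode: E°cell = +1.61 − (+1.34) = +0.27 V, n = 2.
Overall: 2 Ce⁴⁺(aq) + 2 Cl⁻(aq) → 2 Ce³⁺(aq) + Cl₂(g)
Q = [Ce³⁺]^2·P(Cl₂) / ([Ce⁴⁺]^2·[Cl⁻]^2); log Q = 2.334.
E = E° − (0.0592/n) log Q = +0.27 − (0.0592/2)(2.334) = +0.201 V.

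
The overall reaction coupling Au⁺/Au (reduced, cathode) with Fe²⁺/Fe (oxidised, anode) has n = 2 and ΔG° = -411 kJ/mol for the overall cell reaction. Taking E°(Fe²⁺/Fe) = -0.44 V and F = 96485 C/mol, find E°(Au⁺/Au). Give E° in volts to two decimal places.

E°cell = −ΔG°/(nF) = −(-411×10³)/((2)(96485)) = +2.130 V.
Since Au⁺/Au is the cathode and Fe²⁺/Fe the anode, E°cell = E°(Au⁺/Au) − E°(Fe²⁺/Fe).
So E°(Au⁺/Au) = E°cell + E°(Fe²⁺/Fe) = +2.130 + (-0.44) = +1.69 V.

+1.69 V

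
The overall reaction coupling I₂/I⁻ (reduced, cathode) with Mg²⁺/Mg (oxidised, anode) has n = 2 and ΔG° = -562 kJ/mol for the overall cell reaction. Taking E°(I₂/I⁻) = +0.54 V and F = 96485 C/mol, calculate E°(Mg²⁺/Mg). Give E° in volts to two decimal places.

E°cell = −ΔG°/(nF) = −(-562×10³)/((2)(96485)) = +2.912 V.
Since I₂/I⁻ is the cathode and Mg²⁺/Mg the anode, E°cell = E°(I₂/I⁻) − E°(Mg²⁺/Mg).
So E°(Mg²⁺/Mg) = E°(I₂/I⁻) − E°cell = (+0.54) − (+2.912) = -2.37 V.

-2.37 V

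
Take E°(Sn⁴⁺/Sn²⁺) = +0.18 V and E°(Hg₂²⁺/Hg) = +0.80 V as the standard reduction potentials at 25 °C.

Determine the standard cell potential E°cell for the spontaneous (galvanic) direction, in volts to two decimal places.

+0.62 V

The Hg₂²⁺/Hg couple has the higher reduction potential, so it is the cathode; Sn⁴⁺/Sn²⁺ is oxidised at the anode.
E°cell = E°(cathode) − E°(anode) = (+0.80) − (+0.18) = +0.62 V.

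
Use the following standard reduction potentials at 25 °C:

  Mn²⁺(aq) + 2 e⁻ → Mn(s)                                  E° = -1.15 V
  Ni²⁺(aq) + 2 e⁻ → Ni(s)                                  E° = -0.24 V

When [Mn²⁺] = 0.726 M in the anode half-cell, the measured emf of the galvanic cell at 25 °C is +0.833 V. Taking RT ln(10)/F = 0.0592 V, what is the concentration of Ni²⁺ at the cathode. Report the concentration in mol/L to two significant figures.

Ni²⁺/Ni is the cathode, Mn²⁺/Mn the anode: E°cell = +0.91 V, n = 2.
Overall reaction: Ni²⁺(aq) + Mn(s) → Ni(s) + Mn²⁺(aq); Q = [Mn²⁺]^1/[Ni²⁺]^1.
From E = E° − (0.0592/n) log Q: log Q = (E° − E)·n/0.0592 = (+0.91 − (+0.833))·2/0.0592 = 2.6014.
So 1·log[Ni²⁺] = 1·log(0.726) − log Q = -0.1391 − (2.6014) = -2.7405; [Ni²⁺] = 10^(-2.7405) ≈ 0.0018 M.

0.0018 M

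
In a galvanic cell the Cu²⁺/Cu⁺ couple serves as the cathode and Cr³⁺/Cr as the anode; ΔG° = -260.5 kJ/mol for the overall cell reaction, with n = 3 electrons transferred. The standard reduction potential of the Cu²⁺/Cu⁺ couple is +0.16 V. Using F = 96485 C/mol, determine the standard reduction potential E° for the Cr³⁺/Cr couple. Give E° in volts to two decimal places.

E°cell = −ΔG°/(nF) = −(-260.5×10³)/((3)(96485)) = +0.900 V.
Since Cu²⁺/Cu⁺ is the cathode and Cr³⁺/Cr the anode, E°cell = E°(Cu²⁺/Cu⁺) − E°(Cr³⁺/Cr).
So E°(Cr³⁺/Cr) = E°(Cu²⁺/Cu⁺) − E°cell = (+0.16) − (+0.900) = -0.74 V.

-0.74 V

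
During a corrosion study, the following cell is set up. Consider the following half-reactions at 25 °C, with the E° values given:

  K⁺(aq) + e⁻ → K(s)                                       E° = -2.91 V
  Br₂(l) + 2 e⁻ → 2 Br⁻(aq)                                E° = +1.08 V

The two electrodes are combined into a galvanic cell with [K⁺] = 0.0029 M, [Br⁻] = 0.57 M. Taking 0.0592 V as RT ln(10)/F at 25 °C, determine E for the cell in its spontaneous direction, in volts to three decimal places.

Br₂/Br⁻ is the cathode (higher E°), K⁺/K the anode: E°cell = +1.08 − (-2.91) = +3.99 V, n = 2.
Overall: Br₂(l) + 2 K(s) → 2 Br⁻(aq) + 2 K⁺(aq)
Q = [Br⁻]^2·[K⁺]^2; log Q = -5.563.
E = E° − (0.0592/n) log Q = +3.99 − (0.0592/2)(-5.563) = +4.155 V.

+4.155 V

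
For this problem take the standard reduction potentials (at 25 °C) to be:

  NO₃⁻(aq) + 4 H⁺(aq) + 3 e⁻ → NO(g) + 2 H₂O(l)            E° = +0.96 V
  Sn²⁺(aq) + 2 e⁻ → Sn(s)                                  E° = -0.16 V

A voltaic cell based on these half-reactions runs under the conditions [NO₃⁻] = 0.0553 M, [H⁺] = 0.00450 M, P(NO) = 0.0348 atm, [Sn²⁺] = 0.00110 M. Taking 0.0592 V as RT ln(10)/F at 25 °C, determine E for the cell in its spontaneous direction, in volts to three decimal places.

NO₃⁻/NO is the cathode (higher E°), Sn²⁺/Sn the anode: E°cell = +0.96 − (-0.16) = +1.12 V, n = 6.
Overall: 2 NO₃⁻(aq) + 8 H⁺(aq) + 3 Sn(s) → 2 NO(g) + 4 H₂O(l) + 3 Sn²⁺(aq)
Q = P(NO)^2·[Sn²⁺]^3 / ([NO₃⁻]^2·[H⁺]^8); log Q = 9.496.
E = E° − (0.0592/n) log Q = +1.12 − (0.0592/6)(9.496) = +1.026 V.

+1.026 V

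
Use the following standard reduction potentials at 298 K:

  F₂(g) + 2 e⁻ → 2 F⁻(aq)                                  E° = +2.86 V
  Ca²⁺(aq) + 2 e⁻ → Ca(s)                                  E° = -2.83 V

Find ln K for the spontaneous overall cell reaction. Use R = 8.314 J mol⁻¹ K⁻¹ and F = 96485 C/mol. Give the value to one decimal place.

443.2

Cathode: F₂/F⁻; anode: Ca²⁺/Ca. E°cell = (+2.86) − (-2.83) = +5.69 V, with n = 2.
ΔG° = −nFE° = −RT ln K, so ln K = nFE°/(RT) = (2)(96485)(+5.69) / ((8.314)(298)) = 443.176.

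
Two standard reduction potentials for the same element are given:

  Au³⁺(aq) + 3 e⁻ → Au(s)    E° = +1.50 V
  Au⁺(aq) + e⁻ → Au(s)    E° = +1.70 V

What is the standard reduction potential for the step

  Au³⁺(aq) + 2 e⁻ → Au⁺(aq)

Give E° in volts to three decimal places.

Sequential free energies add, so n₃E°₃ = n₁E°₁ + n₂E°₂.
With n₃ = 3, and the known step contributing 1×(+1.70) V, the unknown satisfies 2·E° = 3×(+1.50) − 1×(+1.70) = +2.800.
E° = +2.800 / 2 = +1.400 V.

+1.400 V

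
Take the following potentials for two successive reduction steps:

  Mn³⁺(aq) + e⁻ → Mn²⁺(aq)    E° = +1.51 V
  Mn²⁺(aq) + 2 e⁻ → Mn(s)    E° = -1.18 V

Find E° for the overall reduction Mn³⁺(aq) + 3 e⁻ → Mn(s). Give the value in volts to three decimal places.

-0.283 V

Standard free energies of sequential steps add: ΔG°₃ = ΔG°₁ + ΔG°₂, so n₃E°₃ = n₁E°₁ + n₂E°₂.
E°₃ = (1×+1.51 + 2×-1.18) / 3 = (-0.850) / 3 = -0.283 V.
E° values themselves are not directly additive — weighting by electron count is essential.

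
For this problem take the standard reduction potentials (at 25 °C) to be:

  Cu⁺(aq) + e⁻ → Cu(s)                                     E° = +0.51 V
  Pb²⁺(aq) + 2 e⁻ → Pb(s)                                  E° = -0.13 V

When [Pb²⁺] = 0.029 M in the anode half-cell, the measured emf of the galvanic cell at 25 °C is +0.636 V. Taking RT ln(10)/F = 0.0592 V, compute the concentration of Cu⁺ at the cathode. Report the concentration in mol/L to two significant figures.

0.15 M

Cu⁺/Cu is the cathode, Pb²⁺/Pb the anode: E°cell = +0.64 V, n = 2.
Overall reaction: 2 Cu⁺(aq) + Pb(s) → 2 Cu(s) + Pb²⁺(aq); Q = [Pb²⁺]^1/[Cu⁺]^2.
From E = E° − (0.0592/n) log Q: log Q = (E° − E)·n/0.0592 = (+0.64 − (+0.636))·2/0.0592 = 0.1351.
So 2·log[Cu⁺] = 1·log(0.029) − log Q = -1.5376 − (0.1351) = -1.6727; log[Cu⁺] = -1.6727 / 2 = -0.8364; [Cu⁺] = 10^(-0.8364) ≈ 0.15 M.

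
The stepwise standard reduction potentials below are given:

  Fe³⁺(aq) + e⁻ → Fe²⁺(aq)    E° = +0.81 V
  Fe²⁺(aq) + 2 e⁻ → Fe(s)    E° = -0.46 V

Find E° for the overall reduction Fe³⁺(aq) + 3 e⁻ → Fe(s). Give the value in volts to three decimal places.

-0.037 V

Adding the free-energy changes (−nFE°) of the two steps gives −n₃FE°₃ = −n₁FE°₁ − n₂FE°₂.
E°₃ = (1×+0.81 + 2×-0.46) / 3 = (-0.110) / 3 = -0.037 V.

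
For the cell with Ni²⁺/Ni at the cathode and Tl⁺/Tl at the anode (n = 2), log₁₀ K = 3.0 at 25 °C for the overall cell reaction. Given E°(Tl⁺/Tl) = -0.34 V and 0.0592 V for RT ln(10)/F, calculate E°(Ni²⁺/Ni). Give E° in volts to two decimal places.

-0.25 V

E°cell = (0.0592/n)·log K = (0.0592/2)(3.0) = +0.089 V.
Since Ni²⁺/Ni is the cathode and Tl⁺/Tl the anode, E°cell = E°(Ni²⁺/Ni) − E°(Tl⁺/Tl).
So E°(Ni²⁺/Ni) = E°cell + E°(Tl⁺/Tl) = +0.089 + (-0.34) = -0.25 V.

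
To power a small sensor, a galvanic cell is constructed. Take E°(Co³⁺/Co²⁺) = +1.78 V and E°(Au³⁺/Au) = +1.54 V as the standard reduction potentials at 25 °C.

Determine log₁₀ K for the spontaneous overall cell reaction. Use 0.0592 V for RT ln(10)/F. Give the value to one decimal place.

Cathode: Co³⁺/Co²⁺; anode: Au³⁺/Au. E°cell = +0.24 V, n = 3.
log K = nE°cell / 0.0592 = (3)(+0.24) / 0.0592 = 12.2.

12.2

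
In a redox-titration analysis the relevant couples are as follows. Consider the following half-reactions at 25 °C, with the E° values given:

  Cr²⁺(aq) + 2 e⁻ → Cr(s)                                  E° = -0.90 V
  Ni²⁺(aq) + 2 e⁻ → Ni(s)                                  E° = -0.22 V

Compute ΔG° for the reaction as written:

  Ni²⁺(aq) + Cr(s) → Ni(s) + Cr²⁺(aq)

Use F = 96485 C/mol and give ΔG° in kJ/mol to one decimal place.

As written, Ni²⁺/Ni is reduced (cathode) and Cr²⁺/Cr is oxidised (anode), so E°cell = (-0.22) − (-0.90) = +0.68 V.
Balancing electrons gives n = 2.
ΔG° = −nFE° = −(2)(96485)(+0.68) = -131,220 J = -131.2 kJ/mol.

-131.2 kJ/mol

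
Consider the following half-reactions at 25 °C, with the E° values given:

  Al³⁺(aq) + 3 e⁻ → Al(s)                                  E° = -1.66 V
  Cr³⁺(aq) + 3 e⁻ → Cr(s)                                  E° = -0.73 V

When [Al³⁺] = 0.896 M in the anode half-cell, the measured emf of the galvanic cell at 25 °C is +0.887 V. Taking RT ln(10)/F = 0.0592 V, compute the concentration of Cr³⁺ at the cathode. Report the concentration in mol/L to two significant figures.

0.0059 M

Cr³⁺/Cr is the cathode, Al³⁺/Al the anode: E°cell = +0.93 V, n = 3.
Overall reaction: Cr³⁺(aq) + Al(s) → Cr(s) + Al³⁺(aq); Q = [Al³⁺]^1/[Cr³⁺]^1.
From E = E° − (0.0592/n) log Q: log Q = (E° − E)·n/0.0592 = (+0.93 − (+0.887))·3/0.0592 = 2.1791.
So 1·log[Cr³⁺] = 1·log(0.896) − log Q = -0.0477 − (2.1791) = -2.2268; [Cr³⁺] = 10^(-2.2268) ≈ 0.0059 M.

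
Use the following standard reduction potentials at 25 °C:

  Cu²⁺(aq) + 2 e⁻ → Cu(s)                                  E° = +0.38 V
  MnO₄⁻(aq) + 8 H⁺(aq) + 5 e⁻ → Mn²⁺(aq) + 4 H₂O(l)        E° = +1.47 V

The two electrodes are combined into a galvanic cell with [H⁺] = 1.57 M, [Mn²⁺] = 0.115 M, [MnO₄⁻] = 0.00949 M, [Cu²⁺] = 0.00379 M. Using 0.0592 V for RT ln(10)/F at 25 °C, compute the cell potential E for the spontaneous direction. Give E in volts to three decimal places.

MnO₄⁻/Mn²⁺ is the cathode (higher E°), Cu²⁺/Cu the anode: E°cell = +1.47 − (+0.38) = +1.09 V, n = 10.
Overall: 2 MnO₄⁻(aq) + 16 H⁺(aq) + 5 Cu(s) → 2 Mn²⁺(aq) + 8 H₂O(l) + 5 Cu²⁺(aq)
Q = [Mn²⁺]^2·[Cu²⁺]^5 / ([MnO₄⁻]^2·[H⁺]^16); log Q = -13.074.
E = E° − (0.0592/n) log Q = +1.09 − (0.0592/10)(-13.074) = +1.167 V.

+1.167 V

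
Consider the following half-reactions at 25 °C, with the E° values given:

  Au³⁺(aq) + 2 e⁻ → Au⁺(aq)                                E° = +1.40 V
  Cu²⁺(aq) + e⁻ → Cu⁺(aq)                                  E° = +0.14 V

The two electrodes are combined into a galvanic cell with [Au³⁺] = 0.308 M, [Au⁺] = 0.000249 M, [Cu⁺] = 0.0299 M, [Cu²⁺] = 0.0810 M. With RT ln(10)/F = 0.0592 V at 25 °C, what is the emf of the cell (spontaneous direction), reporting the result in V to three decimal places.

+1.326 V

Au³⁺/Au⁺ is the cathode (higher E°), Cu²⁺/Cu⁺ the anode: E°cell = +1.40 − (+0.14) = +1.26 V, n = 2.
Overall: Au³⁺(aq) + 2 Cu⁺(aq) → Au⁺(aq) + 2 Cu²⁺(aq)
Q = [Au⁺]·[Cu²⁺]^2 / ([Au³⁺]·[Cu⁺]^2); log Q = -2.227.
E = E° − (0.0592/n) log Q = +1.26 − (0.0592/2)(-2.227) = +1.326 V.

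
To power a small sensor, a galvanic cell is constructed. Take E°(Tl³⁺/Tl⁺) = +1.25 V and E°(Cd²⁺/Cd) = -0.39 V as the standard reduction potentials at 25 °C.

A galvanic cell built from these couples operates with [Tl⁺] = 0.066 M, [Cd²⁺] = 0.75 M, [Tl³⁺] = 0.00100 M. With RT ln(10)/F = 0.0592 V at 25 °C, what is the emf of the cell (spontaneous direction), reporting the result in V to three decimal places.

+1.590 V

Tl³⁺/Tl⁺ is the cathode (higher E°), Cd²⁺/Cd the anode: E°cell = +1.25 − (-0.39) = +1.64 V, n = 2.
Overall: Tl³⁺(aq) + Cd(s) → Tl⁺(aq) + Cd²⁺(aq)
Q = [Tl⁺]·[Cd²⁺] / ([Tl³⁺]); log Q = 1.695.
E = E° − (0.0592/n) log Q = +1.64 − (0.0592/2)(1.695) = +1.590 V.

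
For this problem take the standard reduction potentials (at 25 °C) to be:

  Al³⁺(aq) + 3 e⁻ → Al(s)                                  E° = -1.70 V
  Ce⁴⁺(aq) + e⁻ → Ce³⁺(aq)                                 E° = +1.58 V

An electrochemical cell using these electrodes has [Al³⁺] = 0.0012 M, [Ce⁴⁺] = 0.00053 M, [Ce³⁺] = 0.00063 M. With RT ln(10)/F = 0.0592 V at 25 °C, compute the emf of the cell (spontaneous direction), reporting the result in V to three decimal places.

Ce⁴⁺/Ce³⁺ is the cathode (higher E°), Al³⁺/Al the anode: E°cell = +1.58 − (-1.70) = +3.28 V, n = 3.
Overall: 3 Ce⁴⁺(aq) + Al(s) → 3 Ce³⁺(aq) + Al³⁺(aq)
Q = [Ce³⁺]^3·[Al³⁺] / ([Ce⁴⁺]^3); log Q = -2.696.
E = E° − (0.0592/n) log Q = +3.28 − (0.0592/3)(-2.696) = +3.333 V.

+3.333 V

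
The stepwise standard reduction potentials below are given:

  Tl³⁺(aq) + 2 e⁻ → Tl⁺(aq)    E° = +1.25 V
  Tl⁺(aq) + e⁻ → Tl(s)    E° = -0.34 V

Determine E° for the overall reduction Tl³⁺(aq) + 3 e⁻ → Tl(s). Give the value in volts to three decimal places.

Adding the free-energy changes (−nFE°) of the two steps gives −n₃FE°₃ = −n₁FE°₁ − n₂FE°₂.
E°₃ = (2×+1.25 + 1×-0.34) / 3 = (+2.160) / 3 = +0.720 V.
Simply averaging or adding the two E° values would be wrong; the electron-weighted sum is required.

+0.720 V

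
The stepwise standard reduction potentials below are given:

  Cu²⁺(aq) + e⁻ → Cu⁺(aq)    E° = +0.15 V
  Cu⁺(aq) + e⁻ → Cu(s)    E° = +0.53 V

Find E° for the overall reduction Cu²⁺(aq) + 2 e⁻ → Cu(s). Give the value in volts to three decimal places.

Adding the free-energy changes (−nFE°) of the two steps gives −n₃FE°₃ = −n₁FE°₁ − n₂FE°₂.
E°₃ = (1×+0.15 + 1×+0.53) / 2 = (+0.680) / 2 = +0.340 V.

+0.340 V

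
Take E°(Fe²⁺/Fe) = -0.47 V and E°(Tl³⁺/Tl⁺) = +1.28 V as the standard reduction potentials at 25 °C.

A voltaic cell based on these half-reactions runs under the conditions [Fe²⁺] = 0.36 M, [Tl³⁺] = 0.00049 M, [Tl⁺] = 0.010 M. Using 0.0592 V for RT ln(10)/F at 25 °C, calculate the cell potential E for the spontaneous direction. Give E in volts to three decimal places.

+1.724 V

Tl³⁺/Tl⁺ is the cathode (higher E°), Fe²⁺/Fe the anode: E°cell = +1.28 − (-0.47) = +1.75 V, n = 2.
Overall: Tl³⁺(aq) + Fe(s) → Tl⁺(aq) + Fe²⁺(aq)
Q = [Tl⁺]·[Fe²⁺] / ([Tl³⁺]); log Q = 0.866.
E = E° − (0.0592/n) log Q = +1.75 − (0.0592/2)(0.866) = +1.724 V.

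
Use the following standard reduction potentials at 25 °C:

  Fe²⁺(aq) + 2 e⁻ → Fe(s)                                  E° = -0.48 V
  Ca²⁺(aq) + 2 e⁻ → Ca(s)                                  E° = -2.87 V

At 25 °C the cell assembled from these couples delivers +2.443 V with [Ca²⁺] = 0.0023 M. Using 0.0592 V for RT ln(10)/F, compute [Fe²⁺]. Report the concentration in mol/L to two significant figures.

Fe²⁺/Fe is the cathode, Ca²⁺/Ca the anode: E°cell = +2.39 V, n = 2.
Overall reaction: Fe²⁺(aq) + Ca(s) → Fe(s) + Ca²⁺(aq); Q = [Ca²⁺]^1/[Fe²⁺]^1.
From E = E° − (0.0592/n) log Q: log Q = (E° − E)·n/0.0592 = (+2.39 − (+2.443))·2/0.0592 = -1.7905.
So 1·log[Fe²⁺] = 1·log(0.0023) − log Q = -2.6383 − (-1.7905) = -0.8478; [Fe²⁺] = 10^(-0.8478) ≈ 0.14 M.

0.14 M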